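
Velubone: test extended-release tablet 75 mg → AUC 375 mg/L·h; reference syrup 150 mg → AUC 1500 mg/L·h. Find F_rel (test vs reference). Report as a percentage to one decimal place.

F_rel = 50.0%

F_rel = (AUC_test/D_test) / (AUC_ref/D_ref)
      = (375/75) / (1500/150)
      = 5 / 10 = 0.5000 = 50.00%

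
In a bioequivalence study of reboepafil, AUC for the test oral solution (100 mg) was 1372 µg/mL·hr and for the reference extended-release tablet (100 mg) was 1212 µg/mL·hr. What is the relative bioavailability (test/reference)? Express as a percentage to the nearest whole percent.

F_rel = 113%

F_rel = (AUC_test/D_test) / (AUC_ref/D_ref)
      = (1372/100) / (1212/100)
      = 13.72 / 12.12 = 1.1320 = 113.20%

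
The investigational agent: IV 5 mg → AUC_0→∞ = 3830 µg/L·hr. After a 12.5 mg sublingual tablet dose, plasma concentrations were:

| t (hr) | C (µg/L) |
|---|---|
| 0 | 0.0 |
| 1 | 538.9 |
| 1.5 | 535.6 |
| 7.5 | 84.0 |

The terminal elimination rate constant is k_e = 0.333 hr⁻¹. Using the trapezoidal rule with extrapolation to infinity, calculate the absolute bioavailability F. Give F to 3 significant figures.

F = 0.277

Trapezoidal AUC_0→7.5 (sublingual tablet):
  [0→1]: (0.0+538.9)/2 × 1 = 269.45
  [1→1.5]: (538.9+535.6)/2 × 0.5 = 268.625
  [1.5→7.5]: (535.6+84.0)/2 × 6 = 1858.8
  Sum = 2396.875 µg/L·hr
Tail: C_last/k_e = 84.0/0.333 = 252.252
AUC_0→∞ (sublingual tablet) = 2396.875 + 252.252 = 2649.127 µg/L·hr
F = (AUC_ev/D_ev)/(AUC_iv/D_iv) = (2649.127/12.5)/(3830/5) = 211.93016/766 = 0.2767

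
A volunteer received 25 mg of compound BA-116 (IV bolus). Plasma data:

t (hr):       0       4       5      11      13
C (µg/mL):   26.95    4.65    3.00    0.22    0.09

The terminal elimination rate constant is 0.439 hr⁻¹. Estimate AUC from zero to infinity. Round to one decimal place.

Trapezoidal AUC_0→13:
  [0→4]: (26.95+4.65)/2 × 4 = 63.2
  [4→5]: (4.65+3.00)/2 × 1 = 3.825
  [5→11]: (3.00+0.22)/2 × 6 = 9.66
  [11→13]: (0.22+0.09)/2 × 2 = 0.31
  Sum = 76.995 µg/mL·hr
Extrapolated tail: C_last / k_e = 0.09 / 0.439 = 0.205
AUC_0→∞ = 76.995 + 0.205 = 77.2 µg/mL·hr

AUC = 77.2 µg/mL·hr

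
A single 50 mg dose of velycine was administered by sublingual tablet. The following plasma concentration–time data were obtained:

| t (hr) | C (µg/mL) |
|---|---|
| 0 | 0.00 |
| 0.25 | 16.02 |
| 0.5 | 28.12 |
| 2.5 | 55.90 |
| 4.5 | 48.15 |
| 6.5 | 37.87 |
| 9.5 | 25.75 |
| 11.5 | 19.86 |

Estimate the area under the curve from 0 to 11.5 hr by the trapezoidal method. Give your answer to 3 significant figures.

AUC = 423 µg/mL·hr

Trapezoidal AUC_0→11.5:
  [0→0.25]: (0.00+16.02)/2 × 0.25 = 2.0025
  [0.25→0.5]: (16.02+28.12)/2 × 0.25 = 5.5175
  [0.5→2.5]: (28.12+55.90)/2 × 2 = 84.02
  [2.5→4.5]: (55.90+48.15)/2 × 2 = 104.05
  [4.5→6.5]: (48.15+37.87)/2 × 2 = 86.02
  [6.5→9.5]: (37.87+25.75)/2 × 3 = 95.43
  [9.5→11.5]: (25.75+19.86)/2 × 2 = 45.61
  Sum = 422.65 µg/mL·hr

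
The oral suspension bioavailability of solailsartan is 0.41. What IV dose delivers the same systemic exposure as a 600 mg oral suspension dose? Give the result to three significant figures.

Systemic exposure from an extravascular dose = F × D_ev, so the equivalent IV dose is F × D_ev.
D_iv = F × D_ev = 0.41 × 600 = 246 mg

D_iv = 246 mg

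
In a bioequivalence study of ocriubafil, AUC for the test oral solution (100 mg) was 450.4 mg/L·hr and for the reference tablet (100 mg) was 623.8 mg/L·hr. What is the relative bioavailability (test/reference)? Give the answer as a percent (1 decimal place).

F_rel = (AUC_test/D_test) / (AUC_ref/D_ref)
      = (450.4/100) / (623.8/100)
      = 4.504 / 6.238 = 0.7220 = 72.20%

F_rel = 72.2%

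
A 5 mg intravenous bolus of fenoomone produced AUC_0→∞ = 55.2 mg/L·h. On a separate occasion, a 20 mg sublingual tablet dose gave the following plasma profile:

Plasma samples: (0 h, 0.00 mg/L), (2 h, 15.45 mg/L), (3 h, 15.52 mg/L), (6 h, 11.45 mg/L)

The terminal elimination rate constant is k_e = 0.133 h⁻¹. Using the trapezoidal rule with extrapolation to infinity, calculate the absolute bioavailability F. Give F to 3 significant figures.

Trapezoidal AUC_0→6 (sublingual tablet):
  [0→2]: (0.00+15.45)/2 × 2 = 15.45
  [2→3]: (15.45+15.52)/2 × 1 = 15.485
  [3→6]: (15.52+11.45)/2 × 3 = 40.455
  Sum = 71.39 mg/L·h
Tail: C_last/k_e = 11.45/0.133 = 86.090
AUC_0→∞ (sublingual tablet) = 71.39 + 86.090 = 157.48 mg/L·h
F = (AUC_ev/D_ev)/(AUC_iv/D_iv) = (157.48/20)/(55.2/5) = 7.874/11.04 = 0.7132

F = 0.713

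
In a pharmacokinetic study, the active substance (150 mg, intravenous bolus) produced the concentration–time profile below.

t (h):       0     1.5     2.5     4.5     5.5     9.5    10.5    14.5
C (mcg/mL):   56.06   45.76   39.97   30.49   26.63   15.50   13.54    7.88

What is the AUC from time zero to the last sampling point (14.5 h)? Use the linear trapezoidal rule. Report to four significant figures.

Trapezoidal AUC_0→14.5:
  [0→1.5]: (56.06+45.76)/2 × 1.5 = 76.365
  [1.5→2.5]: (45.76+39.97)/2 × 1 = 42.865
  [2.5→4.5]: (39.97+30.49)/2 × 2 = 70.46
  [4.5→5.5]: (30.49+26.63)/2 × 1 = 28.56
  [5.5→9.5]: (26.63+15.50)/2 × 4 = 84.26
  [9.5→10.5]: (15.50+13.54)/2 × 1 = 14.52
  [10.5→14.5]: (13.54+7.88)/2 × 4 = 42.84
  Sum = 359.87 mcg/mL·h

AUC = 359.9 mcg/mL·h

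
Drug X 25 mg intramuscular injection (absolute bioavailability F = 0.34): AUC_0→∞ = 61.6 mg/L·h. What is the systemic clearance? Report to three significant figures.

CL = 0.138 L/h

CL = F × Dose / AUC_0→∞
   = 0.34 × 25 / 61.6 = 0.137987 L/h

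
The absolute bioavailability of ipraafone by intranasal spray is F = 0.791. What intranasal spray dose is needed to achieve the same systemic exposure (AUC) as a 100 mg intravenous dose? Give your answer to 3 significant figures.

For equal systemic exposure: F × D_ev = D_iv
D_ev = D_iv / F = 100 / 0.791 = 126.422 mg

D_intranasal = 126 mg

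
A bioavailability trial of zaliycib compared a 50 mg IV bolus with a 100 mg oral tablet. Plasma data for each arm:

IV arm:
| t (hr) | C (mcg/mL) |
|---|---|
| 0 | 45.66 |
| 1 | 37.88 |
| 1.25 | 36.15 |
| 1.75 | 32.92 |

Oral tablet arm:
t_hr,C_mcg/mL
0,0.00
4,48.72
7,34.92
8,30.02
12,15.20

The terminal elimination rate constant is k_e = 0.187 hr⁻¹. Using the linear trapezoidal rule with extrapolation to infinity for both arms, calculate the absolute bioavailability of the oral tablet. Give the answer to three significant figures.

F = 0.874

Trapezoidal AUC_0→1.75 (IV):
  [0→1]: (45.66+37.88)/2 × 1 = 41.77
  [1→1.25]: (37.88+36.15)/2 × 0.25 = 9.25375
  [1.25→1.75]: (36.15+32.92)/2 × 0.5 = 17.2675
  Sum = 68.29125 mcg/mL·hr
IV tail: 32.92/0.187 = 176.043; AUC_iv,0→∞ = 68.29125 + 176.043 = 244.33425 mcg/mL·hr
Trapezoidal AUC_0→12 (oral tablet):
  [0→4]: (0.00+48.72)/2 × 4 = 97.44
  [4→7]: (48.72+34.92)/2 × 3 = 125.46
  [7→8]: (34.92+30.02)/2 × 1 = 32.47
  [8→12]: (30.02+15.20)/2 × 4 = 90.44
  Sum = 345.81 mcg/mL·hr
oral tablet tail: 15.20/0.187 = 81.283; AUC_ev,0→∞ = 345.81 + 81.283 = 427.093 mcg/mL·hr
F = (AUC_ev/D_ev)/(AUC_iv/D_iv) = (427.093/100)/(244.33425/50) = 4.27093/4.886685 = 0.8740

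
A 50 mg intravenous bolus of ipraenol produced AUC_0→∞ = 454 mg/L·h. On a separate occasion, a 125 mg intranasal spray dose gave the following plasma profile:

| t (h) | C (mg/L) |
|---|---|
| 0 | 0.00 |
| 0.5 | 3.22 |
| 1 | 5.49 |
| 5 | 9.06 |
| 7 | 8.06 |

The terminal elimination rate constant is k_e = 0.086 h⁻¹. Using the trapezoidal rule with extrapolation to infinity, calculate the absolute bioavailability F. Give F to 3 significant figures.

Trapezoidal AUC_0→7 (intranasal spray):
  [0→0.5]: (0.00+3.22)/2 × 0.5 = 0.805
  [0.5→1]: (3.22+5.49)/2 × 0.5 = 2.1775
  [1→5]: (5.49+9.06)/2 × 4 = 29.1
  [5→7]: (9.06+8.06)/2 × 2 = 17.12
  Sum = 49.2025 mg/L·h
Tail: C_last/k_e = 8.06/0.086 = 93.721
AUC_0→∞ (intranasal spray) = 49.2025 + 93.721 = 142.9235 mg/L·h
F = (AUC_ev/D_ev)/(AUC_iv/D_iv) = (142.9235/125)/(454/50) = 1.143388/9.08 = 0.1259

F = 0.126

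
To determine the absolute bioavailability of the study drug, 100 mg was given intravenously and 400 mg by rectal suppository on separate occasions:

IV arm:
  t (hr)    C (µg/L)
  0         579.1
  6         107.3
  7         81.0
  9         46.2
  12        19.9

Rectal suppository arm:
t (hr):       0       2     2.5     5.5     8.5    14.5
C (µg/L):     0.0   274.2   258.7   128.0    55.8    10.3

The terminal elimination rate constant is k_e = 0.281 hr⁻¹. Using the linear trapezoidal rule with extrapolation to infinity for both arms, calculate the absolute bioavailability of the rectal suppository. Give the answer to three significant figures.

F = 0.153

Trapezoidal AUC_0→12 (IV):
  [0→6]: (579.1+107.3)/2 × 6 = 2059.2
  [6→7]: (107.3+81.0)/2 × 1 = 94.15
  [7→9]: (81.0+46.2)/2 × 2 = 127.2
  [9→12]: (46.2+19.9)/2 × 3 = 99.15
  Sum = 2379.7 µg/L·hr
IV tail: 19.9/0.281 = 70.819; AUC_iv,0→∞ = 2379.7 + 70.819 = 2450.519 µg/L·hr
Trapezoidal AUC_0→14.5 (rectal suppository):
  [0→2]: (0.0+274.2)/2 × 2 = 274.2
  [2→2.5]: (274.2+258.7)/2 × 0.5 = 133.225
  [2.5→5.5]: (258.7+128.0)/2 × 3 = 580.05
  [5.5→8.5]: (128.0+55.8)/2 × 3 = 275.7
  [8.5→14.5]: (55.8+10.3)/2 × 6 = 198.3
  Sum = 1461.475 µg/L·hr
rectal suppository tail: 10.3/0.281 = 36.655; AUC_ev,0→∞ = 1461.475 + 36.655 = 1498.13 µg/L·hr
F = (AUC_ev/D_ev)/(AUC_iv/D_iv) = (1498.13/400)/(2450.519/100) = 3.745325/24.50519 = 0.1528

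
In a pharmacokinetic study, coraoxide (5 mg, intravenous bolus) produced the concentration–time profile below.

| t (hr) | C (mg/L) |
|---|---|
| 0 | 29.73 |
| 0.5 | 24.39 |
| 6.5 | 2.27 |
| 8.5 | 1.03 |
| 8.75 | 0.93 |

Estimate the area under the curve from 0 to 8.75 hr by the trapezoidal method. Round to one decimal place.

AUC = 97.1 mg/L·hr

Trapezoidal AUC_0→8.75:
  [0→0.5]: (29.73+24.39)/2 × 0.5 = 13.53
  [0.5→6.5]: (24.39+2.27)/2 × 6 = 79.98
  [6.5→8.5]: (2.27+1.03)/2 × 2 = 3.3
  [8.5→8.75]: (1.03+0.93)/2 × 0.25 = 0.245
  Sum = 97.055 mg/L·hr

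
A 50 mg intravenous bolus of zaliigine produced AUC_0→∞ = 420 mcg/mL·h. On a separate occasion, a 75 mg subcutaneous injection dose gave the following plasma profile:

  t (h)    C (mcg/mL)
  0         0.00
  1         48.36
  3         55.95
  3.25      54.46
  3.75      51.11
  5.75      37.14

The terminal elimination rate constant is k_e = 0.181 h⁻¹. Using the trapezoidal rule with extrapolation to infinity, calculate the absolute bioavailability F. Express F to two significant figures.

Trapezoidal AUC_0→5.75 (subcutaneous injection):
  [0→1]: (0.00+48.36)/2 × 1 = 24.18
  [1→3]: (48.36+55.95)/2 × 2 = 104.31
  [3→3.25]: (55.95+54.46)/2 × 0.25 = 13.80125
  [3.25→3.75]: (54.46+51.11)/2 × 0.5 = 26.3925
  [3.75→5.75]: (51.11+37.14)/2 × 2 = 88.25
  Sum = 256.93375 mcg/mL·h
Tail: C_last/k_e = 37.14/0.181 = 205.193
AUC_0→∞ (subcutaneous injection) = 256.93375 + 205.193 = 462.12675 mcg/mL·h
F = (AUC_ev/D_ev)/(AUC_iv/D_iv) = (462.12675/75)/(420/50) = 6.16169/8.4 = 0.7335

F = 0.73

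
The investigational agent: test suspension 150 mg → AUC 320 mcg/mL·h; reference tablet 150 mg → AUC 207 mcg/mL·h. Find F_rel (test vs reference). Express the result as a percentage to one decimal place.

F_rel = 154.6%

F_rel = (AUC_test/D_test) / (AUC_ref/D_ref)
      = (320/150) / (207/150)
      = 2.13333 / 1.38 = 1.5459 = 154.59%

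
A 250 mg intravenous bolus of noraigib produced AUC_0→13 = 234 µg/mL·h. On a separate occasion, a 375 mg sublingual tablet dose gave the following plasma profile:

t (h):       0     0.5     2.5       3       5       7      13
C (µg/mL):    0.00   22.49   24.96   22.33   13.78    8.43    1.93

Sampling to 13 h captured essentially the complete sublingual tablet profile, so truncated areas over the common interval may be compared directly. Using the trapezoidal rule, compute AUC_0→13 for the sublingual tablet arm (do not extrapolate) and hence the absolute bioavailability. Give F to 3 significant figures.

Trapezoidal AUC_0→13 (sublingual tablet):
  [0→0.5]: (0.00+22.49)/2 × 0.5 = 5.6225
  [0.5→2.5]: (22.49+24.96)/2 × 2 = 47.45
  [2.5→3]: (24.96+22.33)/2 × 0.5 = 11.8225
  [3→5]: (22.33+13.78)/2 × 2 = 36.11
  [5→7]: (13.78+8.43)/2 × 2 = 22.21
  [7→13]: (8.43+1.93)/2 × 6 = 31.08
  Sum = 154.295 µg/mL·h
F = (AUC_ev/D_ev)/(AUC_iv/D_iv) = (154.295/375)/(234/250) = 0.411453/0.936 = 0.4396

F = 0.440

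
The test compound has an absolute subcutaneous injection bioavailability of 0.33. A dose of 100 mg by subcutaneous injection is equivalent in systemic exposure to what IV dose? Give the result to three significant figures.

D_iv = 33.0 mg

Systemic exposure from an extravascular dose = F × D_ev, so the equivalent IV dose is F × D_ev.
D_iv = F × D_ev = 0.33 × 100 = 33 mg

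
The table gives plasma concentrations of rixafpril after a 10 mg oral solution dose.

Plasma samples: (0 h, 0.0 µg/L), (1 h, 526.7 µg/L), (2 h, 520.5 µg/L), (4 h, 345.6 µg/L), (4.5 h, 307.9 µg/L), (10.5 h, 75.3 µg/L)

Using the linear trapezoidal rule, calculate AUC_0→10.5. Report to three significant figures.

Trapezoidal AUC_0→10.5:
  [0→1]: (0.0+526.7)/2 × 1 = 263.35
  [1→2]: (526.7+520.5)/2 × 1 = 523.6
  [2→4]: (520.5+345.6)/2 × 2 = 866.1
  [4→4.5]: (345.6+307.9)/2 × 0.5 = 163.375
  [4.5→10.5]: (307.9+75.3)/2 × 6 = 1149.6
  Sum = 2966.025 µg/L·h

AUC = 2970 µg/L·h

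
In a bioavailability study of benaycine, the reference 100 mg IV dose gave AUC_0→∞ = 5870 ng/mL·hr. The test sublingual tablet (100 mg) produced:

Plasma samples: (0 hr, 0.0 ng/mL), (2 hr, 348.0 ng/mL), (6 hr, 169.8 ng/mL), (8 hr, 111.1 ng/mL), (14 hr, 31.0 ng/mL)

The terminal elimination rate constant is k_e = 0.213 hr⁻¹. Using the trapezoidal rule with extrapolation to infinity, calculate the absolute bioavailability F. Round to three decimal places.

F = 0.381

Trapezoidal AUC_0→14 (sublingual tablet):
  [0→2]: (0.0+348.0)/2 × 2 = 348.0
  [2→6]: (348.0+169.8)/2 × 4 = 1035.6
  [6→8]: (169.8+111.1)/2 × 2 = 280.9
  [8→14]: (111.1+31.0)/2 × 6 = 426.3
  Sum = 2090.8 ng/mL·hr
Tail: C_last/k_e = 31.0/0.213 = 145.540
AUC_0→∞ (sublingual tablet) = 2090.8 + 145.540 = 2236.34 ng/mL·hr
F = (AUC_ev/D_ev)/(AUC_iv/D_iv) = (2236.34/100)/(5870/100) = 22.3634/58.7 = 0.3810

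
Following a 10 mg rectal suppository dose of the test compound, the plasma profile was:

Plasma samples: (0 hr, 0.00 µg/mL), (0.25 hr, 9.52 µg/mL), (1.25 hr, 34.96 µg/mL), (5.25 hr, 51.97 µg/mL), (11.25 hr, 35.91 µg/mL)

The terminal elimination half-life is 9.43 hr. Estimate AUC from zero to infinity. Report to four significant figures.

AUC = 949.5 µg/mL·hr

Trapezoidal AUC_0→11.25:
  [0→0.25]: (0.00+9.52)/2 × 0.25 = 1.19
  [0.25→1.25]: (9.52+34.96)/2 × 1 = 22.24
  [1.25→5.25]: (34.96+51.97)/2 × 4 = 173.86
  [5.25→11.25]: (51.97+35.91)/2 × 6 = 263.64
  Sum = 460.93 µg/mL·hr
k_e = ln2 / t½ = 0.693147 / 9.43 = 0.0735 hr^-1
Extrapolated tail: C_last / k_e = 35.91 / 0.0735 = 488.571
AUC_0→∞ = 460.93 + 488.571 = 949.501 µg/mL·hr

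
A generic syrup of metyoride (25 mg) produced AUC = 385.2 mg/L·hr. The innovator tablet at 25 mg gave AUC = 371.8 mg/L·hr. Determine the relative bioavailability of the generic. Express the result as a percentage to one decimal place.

F_rel = (AUC_test/D_test) / (AUC_ref/D_ref)
      = (385.2/25) / (371.8/25)
      = 15.408 / 14.872 = 1.0360 = 103.60%

F_rel = 103.6%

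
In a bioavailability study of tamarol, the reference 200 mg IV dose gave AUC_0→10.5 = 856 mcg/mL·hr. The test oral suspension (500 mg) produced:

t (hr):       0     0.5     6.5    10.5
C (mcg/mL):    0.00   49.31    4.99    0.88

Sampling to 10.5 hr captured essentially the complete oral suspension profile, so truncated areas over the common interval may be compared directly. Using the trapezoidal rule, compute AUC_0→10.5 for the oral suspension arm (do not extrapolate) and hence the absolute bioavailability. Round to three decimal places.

Trapezoidal AUC_0→10.5 (oral suspension):
  [0→0.5]: (0.00+49.31)/2 × 0.5 = 12.3275
  [0.5→6.5]: (49.31+4.99)/2 × 6 = 162.9
  [6.5→10.5]: (4.99+0.88)/2 × 4 = 11.74
  Sum = 186.9675 mcg/mL·hr
F = (AUC_ev/D_ev)/(AUC_iv/D_iv) = (186.9675/500)/(856/200) = 0.373935/4.28 = 0.0874

F = 0.087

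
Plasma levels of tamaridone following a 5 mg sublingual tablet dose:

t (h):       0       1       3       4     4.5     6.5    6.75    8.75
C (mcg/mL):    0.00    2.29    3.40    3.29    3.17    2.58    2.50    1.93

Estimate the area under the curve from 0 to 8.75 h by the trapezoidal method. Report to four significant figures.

Trapezoidal AUC_0→8.75:
  [0→1]: (0.00+2.29)/2 × 1 = 1.145
  [1→3]: (2.29+3.40)/2 × 2 = 5.69
  [3→4]: (3.40+3.29)/2 × 1 = 3.345
  [4→4.5]: (3.29+3.17)/2 × 0.5 = 1.615
  [4.5→6.5]: (3.17+2.58)/2 × 2 = 5.75
  [6.5→6.75]: (2.58+2.50)/2 × 0.25 = 0.635
  [6.75→8.75]: (2.50+1.93)/2 × 2 = 4.43
  Sum = 22.61 mcg/mL·h

AUC = 22.61 mcg/mL·h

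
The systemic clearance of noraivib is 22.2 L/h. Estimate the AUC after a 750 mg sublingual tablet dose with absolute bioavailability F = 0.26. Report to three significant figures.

AUC_0→∞ = F × Dose / CL
        = 0.26 × 750 / 22.2 = 8.78378 mg/L·h

AUC = 8.78 mg/L·h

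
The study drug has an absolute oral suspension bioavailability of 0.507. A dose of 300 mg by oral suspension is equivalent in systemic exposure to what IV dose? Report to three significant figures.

D_iv = 152 mg

Systemic exposure from an extravascular dose = F × D_ev, so the equivalent IV dose is F × D_ev.
D_iv = F × D_ev = 0.507 × 300 = 152.1 mg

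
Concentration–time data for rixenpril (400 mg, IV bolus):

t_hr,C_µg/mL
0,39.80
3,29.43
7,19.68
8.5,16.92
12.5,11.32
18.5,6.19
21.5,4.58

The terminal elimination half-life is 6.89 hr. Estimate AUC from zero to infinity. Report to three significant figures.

AUC = 400 µg/mL·hr

Trapezoidal AUC_0→21.5:
  [0→3]: (39.80+29.43)/2 × 3 = 103.845
  [3→7]: (29.43+19.68)/2 × 4 = 98.22
  [7→8.5]: (19.68+16.92)/2 × 1.5 = 27.45
  [8.5→12.5]: (16.92+11.32)/2 × 4 = 56.48
  [12.5→18.5]: (11.32+6.19)/2 × 6 = 52.53
  [18.5→21.5]: (6.19+4.58)/2 × 3 = 16.155
  Sum = 354.68 µg/mL·hr
k_e = ln2 / t½ = 0.693147 / 6.89 = 0.1006 hr^-1
Extrapolated tail: C_last / k_e = 4.58 / 0.1006 = 45.527
AUC_0→∞ = 354.68 + 45.527 = 400.207 µg/mL·hr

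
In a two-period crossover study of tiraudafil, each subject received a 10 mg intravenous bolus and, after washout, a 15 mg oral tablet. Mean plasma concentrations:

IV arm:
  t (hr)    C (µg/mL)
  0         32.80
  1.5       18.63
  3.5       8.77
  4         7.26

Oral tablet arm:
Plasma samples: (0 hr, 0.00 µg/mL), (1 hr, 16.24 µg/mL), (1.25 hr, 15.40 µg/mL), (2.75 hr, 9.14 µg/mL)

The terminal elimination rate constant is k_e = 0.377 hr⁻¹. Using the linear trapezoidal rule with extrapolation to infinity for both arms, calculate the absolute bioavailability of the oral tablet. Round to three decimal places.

Trapezoidal AUC_0→4 (IV):
  [0→1.5]: (32.80+18.63)/2 × 1.5 = 38.5725
  [1.5→3.5]: (18.63+8.77)/2 × 2 = 27.4
  [3.5→4]: (8.77+7.26)/2 × 0.5 = 4.0075
  Sum = 69.98 µg/mL·hr
IV tail: 7.26/0.377 = 19.257; AUC_iv,0→∞ = 69.98 + 19.257 = 89.237 µg/mL·hr
Trapezoidal AUC_0→2.75 (oral tablet):
  [0→1]: (0.00+16.24)/2 × 1 = 8.12
  [1→1.25]: (16.24+15.40)/2 × 0.25 = 3.955
  [1.25→2.75]: (15.40+9.14)/2 × 1.5 = 18.405
  Sum = 30.48 µg/mL·hr
oral tablet tail: 9.14/0.377 = 24.244; AUC_ev,0→∞ = 30.48 + 24.244 = 54.724 µg/mL·hr
F = (AUC_ev/D_ev)/(AUC_iv/D_iv) = (54.724/15)/(89.237/10) = 3.64827/8.9237 = 0.4088

F = 0.409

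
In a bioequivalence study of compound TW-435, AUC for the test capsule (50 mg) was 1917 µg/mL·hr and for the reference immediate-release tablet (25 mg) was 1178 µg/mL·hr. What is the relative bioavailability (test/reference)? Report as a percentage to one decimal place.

F_rel = 81.4%

F_rel = (AUC_test/D_test) / (AUC_ref/D_ref)
      = (1917/50) / (1178/25)
      = 38.34 / 47.12 = 0.8137 = 81.37%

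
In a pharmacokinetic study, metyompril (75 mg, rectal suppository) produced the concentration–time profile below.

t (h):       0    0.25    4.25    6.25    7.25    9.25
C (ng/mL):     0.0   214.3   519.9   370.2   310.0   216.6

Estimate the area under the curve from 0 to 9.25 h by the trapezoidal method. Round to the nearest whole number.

Trapezoidal AUC_0→9.25:
  [0→0.25]: (0.0+214.3)/2 × 0.25 = 26.7875
  [0.25→4.25]: (214.3+519.9)/2 × 4 = 1468.4
  [4.25→6.25]: (519.9+370.2)/2 × 2 = 890.1
  [6.25→7.25]: (370.2+310.0)/2 × 1 = 340.1
  [7.25→9.25]: (310.0+216.6)/2 × 2 = 526.6
  Sum = 3251.9875 ng/mL·h

AUC = 3252 ng/mL·h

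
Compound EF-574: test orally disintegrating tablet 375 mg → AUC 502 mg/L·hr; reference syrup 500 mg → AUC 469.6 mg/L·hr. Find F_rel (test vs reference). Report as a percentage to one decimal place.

F_rel = 142.5%

F_rel = (AUC_test/D_test) / (AUC_ref/D_ref)
      = (502/375) / (469.6/500)
      = 1.33867 / 0.9392 = 1.4253 = 142.53%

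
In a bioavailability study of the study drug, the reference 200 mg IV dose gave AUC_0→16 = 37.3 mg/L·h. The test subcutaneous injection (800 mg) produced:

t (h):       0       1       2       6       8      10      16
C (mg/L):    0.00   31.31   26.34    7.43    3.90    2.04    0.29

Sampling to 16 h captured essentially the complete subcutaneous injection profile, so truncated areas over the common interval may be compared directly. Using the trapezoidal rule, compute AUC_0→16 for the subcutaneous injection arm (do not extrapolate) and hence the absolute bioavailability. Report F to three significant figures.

Trapezoidal AUC_0→16 (subcutaneous injection):
  [0→1]: (0.00+31.31)/2 × 1 = 15.655
  [1→2]: (31.31+26.34)/2 × 1 = 28.825
  [2→6]: (26.34+7.43)/2 × 4 = 67.54
  [6→8]: (7.43+3.90)/2 × 2 = 11.33
  [8→10]: (3.90+2.04)/2 × 2 = 5.94
  [10→16]: (2.04+0.29)/2 × 6 = 6.99
  Sum = 136.28 mg/L·h
F = (AUC_ev/D_ev)/(AUC_iv/D_iv) = (136.28/800)/(37.3/200) = 0.17035/0.1865 = 0.9134

F = 0.913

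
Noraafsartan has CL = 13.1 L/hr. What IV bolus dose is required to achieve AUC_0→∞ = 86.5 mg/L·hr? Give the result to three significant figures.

Dose_iv = CL × AUC_0→∞
     = 13.1 × 86.5 = 1133.15 mg

Dose = 1130 mg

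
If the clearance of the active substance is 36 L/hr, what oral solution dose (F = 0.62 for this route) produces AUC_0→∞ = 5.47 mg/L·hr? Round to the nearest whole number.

Dose = 318 mg

Dose = CL × AUC_0→∞ / F
     = 36 × 5.47 / 0.62 = 317.613 mg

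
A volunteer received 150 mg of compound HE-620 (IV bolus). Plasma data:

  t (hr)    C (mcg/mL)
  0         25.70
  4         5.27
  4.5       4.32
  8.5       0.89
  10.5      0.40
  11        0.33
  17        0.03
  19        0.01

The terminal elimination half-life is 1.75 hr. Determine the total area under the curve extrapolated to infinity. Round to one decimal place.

AUC = 77.4 mcg/mL·hr

Trapezoidal AUC_0→19:
  [0→4]: (25.70+5.27)/2 × 4 = 61.94
  [4→4.5]: (5.27+4.32)/2 × 0.5 = 2.3975
  [4.5→8.5]: (4.32+0.89)/2 × 4 = 10.42
  [8.5→10.5]: (0.89+0.40)/2 × 2 = 1.29
  [10.5→11]: (0.40+0.33)/2 × 0.5 = 0.1825
  [11→17]: (0.33+0.03)/2 × 6 = 1.08
  [17→19]: (0.03+0.01)/2 × 2 = 0.04
  Sum = 77.35 mcg/mL·hr
k_e = ln2 / t½ = 0.693147 / 1.75 = 0.3961 hr^-1
Extrapolated tail: C_last / k_e = 0.01 / 0.3961 = 0.025
AUC_0→∞ = 77.35 + 0.025 = 77.375 mcg/mL·hr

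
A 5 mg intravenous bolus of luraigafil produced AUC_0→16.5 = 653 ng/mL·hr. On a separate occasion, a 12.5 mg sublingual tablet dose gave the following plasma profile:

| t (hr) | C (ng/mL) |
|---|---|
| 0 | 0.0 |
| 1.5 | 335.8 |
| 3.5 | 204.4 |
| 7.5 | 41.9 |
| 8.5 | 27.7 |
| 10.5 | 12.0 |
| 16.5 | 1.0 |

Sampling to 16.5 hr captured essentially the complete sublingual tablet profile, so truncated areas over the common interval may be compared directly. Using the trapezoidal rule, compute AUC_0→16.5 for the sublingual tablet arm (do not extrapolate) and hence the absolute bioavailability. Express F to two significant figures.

Trapezoidal AUC_0→16.5 (sublingual tablet):
  [0→1.5]: (0.0+335.8)/2 × 1.5 = 251.85
  [1.5→3.5]: (335.8+204.4)/2 × 2 = 540.2
  [3.5→7.5]: (204.4+41.9)/2 × 4 = 492.6
  [7.5→8.5]: (41.9+27.7)/2 × 1 = 34.8
  [8.5→10.5]: (27.7+12.0)/2 × 2 = 39.7
  [10.5→16.5]: (12.0+1.0)/2 × 6 = 39.0
  Sum = 1398.15 ng/mL·hr
F = (AUC_ev/D_ev)/(AUC_iv/D_iv) = (1398.15/12.5)/(653/5) = 111.852/130.6 = 0.8564

F = 0.86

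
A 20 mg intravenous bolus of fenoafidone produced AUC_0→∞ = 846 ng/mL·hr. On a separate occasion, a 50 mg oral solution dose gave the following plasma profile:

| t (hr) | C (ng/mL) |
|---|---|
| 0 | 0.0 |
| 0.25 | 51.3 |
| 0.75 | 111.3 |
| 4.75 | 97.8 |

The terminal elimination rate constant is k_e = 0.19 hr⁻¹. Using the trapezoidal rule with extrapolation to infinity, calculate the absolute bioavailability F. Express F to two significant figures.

Trapezoidal AUC_0→4.75 (oral solution):
  [0→0.25]: (0.0+51.3)/2 × 0.25 = 6.4125
  [0.25→0.75]: (51.3+111.3)/2 × 0.5 = 40.65
  [0.75→4.75]: (111.3+97.8)/2 × 4 = 418.2
  Sum = 465.2625 ng/mL·hr
Tail: C_last/k_e = 97.8/0.19 = 514.737
AUC_0→∞ (oral solution) = 465.2625 + 514.737 = 979.9995 ng/mL·hr
F = (AUC_ev/D_ev)/(AUC_iv/D_iv) = (979.9995/50)/(846/20) = 19.59999/42.3 = 0.4634

F = 0.46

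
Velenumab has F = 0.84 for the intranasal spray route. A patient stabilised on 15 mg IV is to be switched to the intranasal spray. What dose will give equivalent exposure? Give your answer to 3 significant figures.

D_intranasal = 17.9 mg

For equal systemic exposure: F × D_ev = D_iv
D_ev = D_iv / F = 15 / 0.84 = 17.8571 mg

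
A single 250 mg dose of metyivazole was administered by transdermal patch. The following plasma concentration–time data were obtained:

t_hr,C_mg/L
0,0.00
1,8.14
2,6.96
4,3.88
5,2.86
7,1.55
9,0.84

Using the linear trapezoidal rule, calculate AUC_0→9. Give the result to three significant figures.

AUC = 32.6 mg/L·hr

Trapezoidal AUC_0→9:
  [0→1]: (0.00+8.14)/2 × 1 = 4.07
  [1→2]: (8.14+6.96)/2 × 1 = 7.55
  [2→4]: (6.96+3.88)/2 × 2 = 10.84
  [4→5]: (3.88+2.86)/2 × 1 = 3.37
  [5→7]: (2.86+1.55)/2 × 2 = 4.41
  [7→9]: (1.55+0.84)/2 × 2 = 2.39
  Sum = 32.63 mg/L·hr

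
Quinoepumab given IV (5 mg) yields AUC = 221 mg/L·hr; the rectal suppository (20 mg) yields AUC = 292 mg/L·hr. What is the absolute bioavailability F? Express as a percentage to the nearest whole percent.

F = 33%

F = (AUC_ev / D_ev) / (AUC_iv / D_iv)
  = (292/20) / (221/5)
  = 14.6 / 44.2 = 0.3303
  = 33.03%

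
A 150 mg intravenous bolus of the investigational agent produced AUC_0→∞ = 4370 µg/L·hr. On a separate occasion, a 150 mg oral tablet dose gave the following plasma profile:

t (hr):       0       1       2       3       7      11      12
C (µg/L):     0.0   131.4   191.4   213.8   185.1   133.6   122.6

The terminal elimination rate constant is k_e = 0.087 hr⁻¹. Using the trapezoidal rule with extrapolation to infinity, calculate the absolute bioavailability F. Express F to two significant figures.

F = 0.78

Trapezoidal AUC_0→12 (oral tablet):
  [0→1]: (0.0+131.4)/2 × 1 = 65.7
  [1→2]: (131.4+191.4)/2 × 1 = 161.4
  [2→3]: (191.4+213.8)/2 × 1 = 202.6
  [3→7]: (213.8+185.1)/2 × 4 = 797.8
  [7→11]: (185.1+133.6)/2 × 4 = 637.4
  [11→12]: (133.6+122.6)/2 × 1 = 128.1
  Sum = 1993.0 µg/L·hr
Tail: C_last/k_e = 122.6/0.087 = 1409.195
AUC_0→∞ (oral tablet) = 1993.0 + 1409.195 = 3402.195 µg/L·hr
F = (AUC_ev/D_ev)/(AUC_iv/D_iv) = (3402.195/150)/(4370/150) = 22.6813/29.1333 = 0.7785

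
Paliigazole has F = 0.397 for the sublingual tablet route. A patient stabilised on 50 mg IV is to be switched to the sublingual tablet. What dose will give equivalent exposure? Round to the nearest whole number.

For equal systemic exposure: F × D_ev = D_iv
D_ev = D_iv / F = 50 / 0.397 = 125.945 mg

D_sublingual = 126 mg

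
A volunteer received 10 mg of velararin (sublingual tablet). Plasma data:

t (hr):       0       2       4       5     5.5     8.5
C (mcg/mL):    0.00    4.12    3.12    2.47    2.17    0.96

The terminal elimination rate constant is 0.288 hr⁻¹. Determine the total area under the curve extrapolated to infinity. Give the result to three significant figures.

Trapezoidal AUC_0→8.5:
  [0→2]: (0.00+4.12)/2 × 2 = 4.12
  [2→4]: (4.12+3.12)/2 × 2 = 7.24
  [4→5]: (3.12+2.47)/2 × 1 = 2.795
  [5→5.5]: (2.47+2.17)/2 × 0.5 = 1.16
  [5.5→8.5]: (2.17+0.96)/2 × 3 = 4.695
  Sum = 20.01 mcg/mL·hr
Extrapolated tail: C_last / k_e = 0.96 / 0.288 = 3.333
AUC_0→∞ = 20.01 + 3.333 = 23.343 mcg/mL·hr

AUC = 23.3 mcg/mL·hr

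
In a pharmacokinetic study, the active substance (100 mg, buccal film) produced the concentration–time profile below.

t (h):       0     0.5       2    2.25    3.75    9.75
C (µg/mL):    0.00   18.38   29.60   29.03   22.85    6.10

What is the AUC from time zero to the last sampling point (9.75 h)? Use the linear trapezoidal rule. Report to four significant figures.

AUC = 173.7 µg/mL·h

Trapezoidal AUC_0→9.75:
  [0→0.5]: (0.00+18.38)/2 × 0.5 = 4.595
  [0.5→2]: (18.38+29.60)/2 × 1.5 = 35.985
  [2→2.25]: (29.60+29.03)/2 × 0.25 = 7.32875
  [2.25→3.75]: (29.03+22.85)/2 × 1.5 = 38.91
  [3.75→9.75]: (22.85+6.10)/2 × 6 = 86.85
  Sum = 173.66875 µg/mL·h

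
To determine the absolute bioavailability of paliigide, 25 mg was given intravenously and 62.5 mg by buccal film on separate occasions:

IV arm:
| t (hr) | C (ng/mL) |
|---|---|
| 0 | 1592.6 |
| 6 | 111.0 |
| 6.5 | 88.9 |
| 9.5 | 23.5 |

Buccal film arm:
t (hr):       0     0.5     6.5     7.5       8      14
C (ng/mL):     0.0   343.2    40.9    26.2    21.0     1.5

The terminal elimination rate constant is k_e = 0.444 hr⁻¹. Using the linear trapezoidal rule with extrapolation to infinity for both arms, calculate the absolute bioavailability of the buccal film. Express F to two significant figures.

F = 0.10

Trapezoidal AUC_0→9.5 (IV):
  [0→6]: (1592.6+111.0)/2 × 6 = 5110.8
  [6→6.5]: (111.0+88.9)/2 × 0.5 = 49.975
  [6.5→9.5]: (88.9+23.5)/2 × 3 = 168.6
  Sum = 5329.375 ng/mL·hr
IV tail: 23.5/0.444 = 52.928; AUC_iv,0→∞ = 5329.375 + 52.928 = 5382.303 ng/mL·hr
Trapezoidal AUC_0→14 (buccal film):
  [0→0.5]: (0.0+343.2)/2 × 0.5 = 85.8
  [0.5→6.5]: (343.2+40.9)/2 × 6 = 1152.3
  [6.5→7.5]: (40.9+26.2)/2 × 1 = 33.55
  [7.5→8]: (26.2+21.0)/2 × 0.5 = 11.8
  [8→14]: (21.0+1.5)/2 × 6 = 67.5
  Sum = 1350.95 ng/mL·hr
buccal film tail: 1.5/0.444 = 3.378; AUC_ev,0→∞ = 1350.95 + 3.378 = 1354.328 ng/mL·hr
F = (AUC_ev/D_ev)/(AUC_iv/D_iv) = (1354.328/62.5)/(5382.303/25) = 21.669248/215.29212 = 0.1007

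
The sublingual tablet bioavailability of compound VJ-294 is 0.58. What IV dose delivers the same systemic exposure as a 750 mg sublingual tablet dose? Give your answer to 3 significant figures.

D_iv = 435 mg

Systemic exposure from an extravascular dose = F × D_ev, so the equivalent IV dose is F × D_ev.
D_iv = F × D_ev = 0.58 × 750 = 435 mg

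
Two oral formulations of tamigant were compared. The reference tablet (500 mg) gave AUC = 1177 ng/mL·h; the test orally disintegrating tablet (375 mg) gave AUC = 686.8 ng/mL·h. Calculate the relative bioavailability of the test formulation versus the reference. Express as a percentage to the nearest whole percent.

F_rel = (AUC_test/D_test) / (AUC_ref/D_ref)
      = (686.8/375) / (1177/500)
      = 1.83147 / 2.354 = 0.7780 = 77.80%

F_rel = 78%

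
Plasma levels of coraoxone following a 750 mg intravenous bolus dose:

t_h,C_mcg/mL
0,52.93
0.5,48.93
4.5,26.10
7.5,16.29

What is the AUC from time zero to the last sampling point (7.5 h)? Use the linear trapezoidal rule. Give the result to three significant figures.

AUC = 239 mcg/mL·h

Trapezoidal AUC_0→7.5:
  [0→0.5]: (52.93+48.93)/2 × 0.5 = 25.465
  [0.5→4.5]: (48.93+26.10)/2 × 4 = 150.06
  [4.5→7.5]: (26.10+16.29)/2 × 3 = 63.585
  Sum = 239.11 mcg/mL·h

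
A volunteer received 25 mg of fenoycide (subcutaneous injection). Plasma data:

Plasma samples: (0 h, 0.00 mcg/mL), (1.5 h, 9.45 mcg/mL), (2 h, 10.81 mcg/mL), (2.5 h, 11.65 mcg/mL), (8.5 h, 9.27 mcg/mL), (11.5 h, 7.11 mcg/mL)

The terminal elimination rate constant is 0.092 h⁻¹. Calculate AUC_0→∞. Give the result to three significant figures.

Trapezoidal AUC_0→11.5:
  [0→1.5]: (0.00+9.45)/2 × 1.5 = 7.0875
  [1.5→2]: (9.45+10.81)/2 × 0.5 = 5.065
  [2→2.5]: (10.81+11.65)/2 × 0.5 = 5.615
  [2.5→8.5]: (11.65+9.27)/2 × 6 = 62.76
  [8.5→11.5]: (9.27+7.11)/2 × 3 = 24.57
  Sum = 105.0975 mcg/mL·h
Extrapolated tail: C_last / k_e = 7.11 / 0.092 = 77.283
AUC_0→∞ = 105.0975 + 77.283 = 182.3805 mcg/mL·h

AUC = 182 mcg/mL·h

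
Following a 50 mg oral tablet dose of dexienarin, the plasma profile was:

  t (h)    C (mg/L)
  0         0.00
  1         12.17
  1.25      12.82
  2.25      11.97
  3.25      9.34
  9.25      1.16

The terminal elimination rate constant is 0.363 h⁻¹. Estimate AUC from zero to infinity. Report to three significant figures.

AUC = 67.0 mg/L·h

Trapezoidal AUC_0→9.25:
  [0→1]: (0.00+12.17)/2 × 1 = 6.085
  [1→1.25]: (12.17+12.82)/2 × 0.25 = 3.12375
  [1.25→2.25]: (12.82+11.97)/2 × 1 = 12.395
  [2.25→3.25]: (11.97+9.34)/2 × 1 = 10.655
  [3.25→9.25]: (9.34+1.16)/2 × 6 = 31.5
  Sum = 63.75875 mg/L·h
Extrapolated tail: C_last / k_e = 1.16 / 0.363 = 3.196
AUC_0→∞ = 63.75875 + 3.196 = 66.95475 mg/L·h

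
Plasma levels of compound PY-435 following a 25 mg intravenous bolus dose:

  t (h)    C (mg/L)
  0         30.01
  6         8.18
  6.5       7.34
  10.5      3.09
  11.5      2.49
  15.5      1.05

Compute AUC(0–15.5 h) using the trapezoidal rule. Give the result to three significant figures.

Trapezoidal AUC_0→15.5:
  [0→6]: (30.01+8.18)/2 × 6 = 114.57
  [6→6.5]: (8.18+7.34)/2 × 0.5 = 3.88
  [6.5→10.5]: (7.34+3.09)/2 × 4 = 20.86
  [10.5→11.5]: (3.09+2.49)/2 × 1 = 2.79
  [11.5→15.5]: (2.49+1.05)/2 × 4 = 7.08
  Sum = 149.18 mg/L·h

AUC = 149 mg/L·h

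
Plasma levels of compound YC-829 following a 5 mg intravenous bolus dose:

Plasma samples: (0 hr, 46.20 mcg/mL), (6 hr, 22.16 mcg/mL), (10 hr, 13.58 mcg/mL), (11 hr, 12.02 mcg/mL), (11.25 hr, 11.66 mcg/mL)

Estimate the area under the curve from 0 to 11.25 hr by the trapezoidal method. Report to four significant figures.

Trapezoidal AUC_0→11.25:
  [0→6]: (46.20+22.16)/2 × 6 = 205.08
  [6→10]: (22.16+13.58)/2 × 4 = 71.48
  [10→11]: (13.58+12.02)/2 × 1 = 12.8
  [11→11.25]: (12.02+11.66)/2 × 0.25 = 2.96
  Sum = 292.32 mcg/mL·hr

AUC = 292.3 mcg/mL·hr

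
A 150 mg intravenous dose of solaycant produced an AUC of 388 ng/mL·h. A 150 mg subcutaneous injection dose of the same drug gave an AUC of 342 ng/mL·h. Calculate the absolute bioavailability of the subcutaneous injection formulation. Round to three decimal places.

F = (AUC_ev / D_ev) / (AUC_iv / D_iv)
  = (342/150) / (388/150)
  = 2.28 / 2.58667 = 0.8814

F = 0.881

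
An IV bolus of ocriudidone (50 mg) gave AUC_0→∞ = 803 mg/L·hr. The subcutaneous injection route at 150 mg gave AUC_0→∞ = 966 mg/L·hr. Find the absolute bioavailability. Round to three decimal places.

F = (AUC_ev / D_ev) / (AUC_iv / D_iv)
  = (966/150) / (803/50)
  = 6.44 / 16.06 = 0.4010

F = 0.401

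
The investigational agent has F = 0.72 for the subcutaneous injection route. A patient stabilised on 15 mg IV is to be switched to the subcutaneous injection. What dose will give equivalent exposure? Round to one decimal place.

For equal systemic exposure: F × D_ev = D_iv
D_ev = D_iv / F = 15 / 0.72 = 20.8333 mg

D_subcutaneous = 20.8 mg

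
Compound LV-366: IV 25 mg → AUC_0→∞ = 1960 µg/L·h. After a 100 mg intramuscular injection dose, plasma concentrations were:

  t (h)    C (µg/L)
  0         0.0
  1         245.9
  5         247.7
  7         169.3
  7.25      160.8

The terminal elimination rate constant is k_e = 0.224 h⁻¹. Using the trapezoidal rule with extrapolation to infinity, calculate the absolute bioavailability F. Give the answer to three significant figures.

Trapezoidal AUC_0→7.25 (intramuscular injection):
  [0→1]: (0.0+245.9)/2 × 1 = 122.95
  [1→5]: (245.9+247.7)/2 × 4 = 987.2
  [5→7]: (247.7+169.3)/2 × 2 = 417.0
  [7→7.25]: (169.3+160.8)/2 × 0.25 = 41.2625
  Sum = 1568.4125 µg/L·h
Tail: C_last/k_e = 160.8/0.224 = 717.857
AUC_0→∞ (intramuscular injection) = 1568.4125 + 717.857 = 2286.2695 µg/L·h
F = (AUC_ev/D_ev)/(AUC_iv/D_iv) = (2286.2695/100)/(1960/25) = 22.862695/78.4 = 0.2916

F = 0.292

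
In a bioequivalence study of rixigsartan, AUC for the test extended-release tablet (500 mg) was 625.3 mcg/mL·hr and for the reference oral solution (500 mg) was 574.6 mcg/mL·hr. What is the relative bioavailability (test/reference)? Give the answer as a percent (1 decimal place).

F_rel = (AUC_test/D_test) / (AUC_ref/D_ref)
      = (625.3/500) / (574.6/500)
      = 1.2506 / 1.1492 = 1.0882 = 108.82%

F_rel = 108.8%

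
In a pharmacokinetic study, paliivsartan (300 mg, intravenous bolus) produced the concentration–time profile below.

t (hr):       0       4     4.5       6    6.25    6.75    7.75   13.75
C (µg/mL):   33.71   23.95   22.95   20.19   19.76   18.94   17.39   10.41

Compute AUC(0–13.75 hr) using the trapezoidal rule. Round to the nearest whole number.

Trapezoidal AUC_0→13.75:
  [0→4]: (33.71+23.95)/2 × 4 = 115.32
  [4→4.5]: (23.95+22.95)/2 × 0.5 = 11.725
  [4.5→6]: (22.95+20.19)/2 × 1.5 = 32.355
  [6→6.25]: (20.19+19.76)/2 × 0.25 = 4.99375
  [6.25→6.75]: (19.76+18.94)/2 × 0.5 = 9.675
  [6.75→7.75]: (18.94+17.39)/2 × 1 = 18.165
  [7.75→13.75]: (17.39+10.41)/2 × 6 = 83.4
  Sum = 275.63375 µg/mL·hr

AUC = 276 µg/mL·hr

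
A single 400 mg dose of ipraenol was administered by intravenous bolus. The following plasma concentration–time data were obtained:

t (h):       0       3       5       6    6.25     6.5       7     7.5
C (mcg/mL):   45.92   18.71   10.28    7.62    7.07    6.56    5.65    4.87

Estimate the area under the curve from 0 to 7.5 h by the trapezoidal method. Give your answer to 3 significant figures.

Trapezoidal AUC_0→7.5:
  [0→3]: (45.92+18.71)/2 × 3 = 96.945
  [3→5]: (18.71+10.28)/2 × 2 = 28.99
  [5→6]: (10.28+7.62)/2 × 1 = 8.95
  [6→6.25]: (7.62+7.07)/2 × 0.25 = 1.83625
  [6.25→6.5]: (7.07+6.56)/2 × 0.25 = 1.70375
  [6.5→7]: (6.56+5.65)/2 × 0.5 = 3.0525
  [7→7.5]: (5.65+4.87)/2 × 0.5 = 2.63
  Sum = 144.1075 mcg/mL·h

AUC = 144 mcg/mL·h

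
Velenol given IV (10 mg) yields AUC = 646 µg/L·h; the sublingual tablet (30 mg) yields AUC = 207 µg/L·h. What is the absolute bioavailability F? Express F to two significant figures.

F = (AUC_ev / D_ev) / (AUC_iv / D_iv)
  = (207/30) / (646/10)
  = 6.9 / 64.6 = 0.1068

F = 0.11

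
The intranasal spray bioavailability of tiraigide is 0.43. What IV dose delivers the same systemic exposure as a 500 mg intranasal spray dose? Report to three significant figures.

Systemic exposure from an extravascular dose = F × D_ev, so the equivalent IV dose is F × D_ev.
D_iv = F × D_ev = 0.43 × 500 = 215 mg

D_iv = 215 mg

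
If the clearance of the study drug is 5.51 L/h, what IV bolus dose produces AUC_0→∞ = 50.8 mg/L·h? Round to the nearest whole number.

Dose = 280 mg

Dose_iv = CL × AUC_0→∞
     = 5.51 × 50.8 = 279.908 mg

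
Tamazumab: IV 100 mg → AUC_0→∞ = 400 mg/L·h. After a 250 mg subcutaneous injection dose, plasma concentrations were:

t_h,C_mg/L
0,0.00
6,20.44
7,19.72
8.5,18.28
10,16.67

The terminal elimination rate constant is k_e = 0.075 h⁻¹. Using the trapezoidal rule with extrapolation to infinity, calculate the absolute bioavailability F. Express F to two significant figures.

F = 0.36

Trapezoidal AUC_0→10 (subcutaneous injection):
  [0→6]: (0.00+20.44)/2 × 6 = 61.32
  [6→7]: (20.44+19.72)/2 × 1 = 20.08
  [7→8.5]: (19.72+18.28)/2 × 1.5 = 28.5
  [8.5→10]: (18.28+16.67)/2 × 1.5 = 26.2125
  Sum = 136.1125 mg/L·h
Tail: C_last/k_e = 16.67/0.075 = 222.267
AUC_0→∞ (subcutaneous injection) = 136.1125 + 222.267 = 358.3795 mg/L·h
F = (AUC_ev/D_ev)/(AUC_iv/D_iv) = (358.3795/250)/(400/100) = 1.433518/4 = 0.3584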